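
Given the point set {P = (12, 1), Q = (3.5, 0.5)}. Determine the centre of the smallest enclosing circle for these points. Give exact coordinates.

The smallest circle enclosing two points has them as diameter endpoints.
Centre = midpoint = (7.75, 0.75); r² = |PQ|²/4 = 72.5/4 = 18.125.
Centre = (7.75, 0.75).

(7.75, 0.75)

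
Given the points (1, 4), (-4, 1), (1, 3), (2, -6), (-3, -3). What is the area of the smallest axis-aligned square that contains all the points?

100

The bounding box has width 6 and height 10.
An axis-aligned square enclosing the set must have side ≥ max(width, height).
So the minimum side is max(6, 10) = 10.
Area = 10² = 100.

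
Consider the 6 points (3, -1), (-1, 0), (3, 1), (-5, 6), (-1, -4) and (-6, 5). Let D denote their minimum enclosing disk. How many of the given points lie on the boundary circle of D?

By Welzl's lemma the MEC is supported by two points (diametrically opposite) or three points (on a circumcircle).
The minimum enclosing circle is determined by three boundary points: (3, -1), (-5, 6), (-1, -4).
Their circumcentre is (-101/52, 37/26) with r² = 81925/2704.
The farthest remaining point (-6, 5) is at distance² 79117/2704 ≤ 81925/2704.
The points at distance exactly r from the centre are (3, -1), (-5, 6), (-1, -4) — 3 points.

3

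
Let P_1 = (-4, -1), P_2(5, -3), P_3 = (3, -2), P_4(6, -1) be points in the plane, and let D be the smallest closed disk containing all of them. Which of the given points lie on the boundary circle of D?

P_1, P_4

A smallest enclosing disk is always determined by at most three of the input points on its boundary.
The farthest pair is P_1–P_4 with squared distance 100. The circle on this segment as diameter has centre (1, -1) and r² = 100/4 = 25.
Check P_2: distance² to centre = 20 ≤ 25, so it lies inside.
All remaining points lie in this disk, and no smaller disk contains both endpoints, so this is the minimum enclosing circle.
The points at distance exactly r from the centre are P_1, P_4 — 2 points.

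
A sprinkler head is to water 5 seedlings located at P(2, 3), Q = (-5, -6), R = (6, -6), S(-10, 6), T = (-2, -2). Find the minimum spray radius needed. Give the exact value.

The farthest pair is R–S with squared distance 400. The circle on this segment as diameter has centre (-2, 0) and r² = 400/4 = 100.
Check P: distance² to centre = 25 ≤ 100, so it lies inside.
All remaining points lie in this disk, and no smaller disk contains both endpoints, so this is the minimum enclosing circle.
r = √100 = 10.

10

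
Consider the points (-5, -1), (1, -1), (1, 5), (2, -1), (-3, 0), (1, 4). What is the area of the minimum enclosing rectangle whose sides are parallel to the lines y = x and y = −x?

42

In coordinates u = x + y, v = x − y the rectangle is axis-aligned; the map (x,y)→(u,v) scales areas by 2.
u-values: -6, 0, 6, 1, -3, 5; range = 6 − (-6) = 12.
v-values: -4, 2, -4, 3, -3, -3; range = 3 − (-4) = 7.
Area = (12 × 7) / 2 = 42.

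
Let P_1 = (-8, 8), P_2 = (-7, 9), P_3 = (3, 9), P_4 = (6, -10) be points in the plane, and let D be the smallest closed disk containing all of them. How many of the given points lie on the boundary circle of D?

The minimum enclosing circle of a finite set is fixed by two of the points (as a diameter) or three (as a circumcircle).
The farthest pair is P_2–P_4 with squared distance 530. The circle on this segment as diameter has centre (-0.5, -0.5) and r² = 530/4 = 132.5.
Check P_1: distance² to centre = 128.5 ≤ 132.5, so it lies inside.
All remaining points lie in this disk, and no smaller disk contains both endpoints, so this is the minimum enclosing circle.
The points at distance exactly r from the centre are P_2, P_4 — 2 points.

2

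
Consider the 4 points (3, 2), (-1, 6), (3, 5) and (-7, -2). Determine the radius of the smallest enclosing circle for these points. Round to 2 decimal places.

The minimum enclosing circle of a finite set is fixed by two of the points (as a diameter) or three (as a circumcircle).
The farthest pair is (3, 5)–(-7, -2) with squared distance 149. The circle on this segment as diameter has centre (-2, 1.5) and r² = 149/4 = 37.25.
Check (3, 2): distance² to centre = 25.25 ≤ 37.25, so it lies inside.
All remaining points lie in this disk, and no smaller disk contains both endpoints, so this is the minimum enclosing circle.
r = √(37.25) ≈ 6.10.

6.10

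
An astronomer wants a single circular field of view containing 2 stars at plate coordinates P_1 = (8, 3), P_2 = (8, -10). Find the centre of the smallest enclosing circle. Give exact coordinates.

The smallest circle enclosing two points has them as diameter endpoints.
Centre = midpoint = (8, -3.5); r² = |P_1P_2|²/4 = 169/4 = 42.25.
Centre = (8, -3.5).

(8, -3.5)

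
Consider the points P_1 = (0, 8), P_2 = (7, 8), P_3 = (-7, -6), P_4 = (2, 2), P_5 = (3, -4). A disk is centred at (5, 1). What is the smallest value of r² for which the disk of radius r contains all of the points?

193

The required radius is the distance from (5, 1) to the farthest point.
Squared distances: 74, 53, 193, 10, 29.
Maximum is 193, attained at P_3.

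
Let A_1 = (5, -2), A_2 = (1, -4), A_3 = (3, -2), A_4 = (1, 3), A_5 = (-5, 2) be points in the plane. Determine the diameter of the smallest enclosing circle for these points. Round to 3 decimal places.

By Welzl's lemma the MEC is supported by two points (diametrically opposite) or three points (on a circumcircle).
The farthest pair is A_1–A_5 with squared distance 116. The circle on this segment as diameter has centre (0, 0) and r² = 116/4 = 29.
Check A_2: distance² to centre = 17 ≤ 29, so it lies inside.
All remaining points lie in this disk, and no smaller disk contains both endpoints, so this is the minimum enclosing circle.
Diameter = 2r = 2√29 ≈ 10.770.

10.770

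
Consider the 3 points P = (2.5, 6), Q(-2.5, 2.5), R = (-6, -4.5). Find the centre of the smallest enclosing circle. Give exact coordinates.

Side lengths²: PQ² = 37.25, PR² = 182.5, QR² = 61.25.
Since PR² = 182.5 ≥ 61.25 + 37.25 = 98.5, the angle opposite PR is not acute, so the smallest enclosing circle has PR as diameter.
Centre = midpoint of PR = (-1.75, 0.75), r² = 182.5/4 = 45.625.
Centre = (-1.75, 0.75).

(-1.75, 0.75)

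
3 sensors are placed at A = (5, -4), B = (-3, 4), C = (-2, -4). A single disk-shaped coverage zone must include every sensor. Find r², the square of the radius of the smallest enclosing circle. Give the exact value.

Side lengths²: AB² = 128, AC² = 49, BC² = 65.
Since AB² = 128 ≥ 65 + 49 = 114, the angle opposite AB is not acute, so the smallest enclosing circle has AB as diameter.
Centre = midpoint of AB = (1, 0), r² = 128/4 = 32.

32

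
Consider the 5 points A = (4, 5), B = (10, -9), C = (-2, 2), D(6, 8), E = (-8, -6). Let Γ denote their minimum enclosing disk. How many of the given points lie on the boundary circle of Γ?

By Welzl's lemma the MEC is supported by two points (diametrically opposite) or three points (on a circumcircle).
The minimum enclosing circle is determined by three boundary points: B, D, E.
Their circumcentre is (27/14, -27/14) with r² = 11285/98.
The farthest remaining point A is at distance² 5125/98 ≤ 11285/98.
The points at distance exactly r from the centre are B, D, E — 3 points.

3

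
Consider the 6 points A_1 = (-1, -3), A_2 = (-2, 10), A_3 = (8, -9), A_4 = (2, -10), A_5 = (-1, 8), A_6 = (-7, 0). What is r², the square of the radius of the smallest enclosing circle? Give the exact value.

115.25

A smallest enclosing disk is always determined by at most three of the input points on its boundary.
The farthest pair is A_2–A_3 with squared distance 461. The circle on this segment as diameter has centre (3, 0.5) and r² = 461/4 = 115.25.
Check A_1: distance² to centre = 28.25 ≤ 115.25, so it lies inside.
All remaining points lie in this disk, and no smaller disk contains both endpoints, so this is the minimum enclosing circle.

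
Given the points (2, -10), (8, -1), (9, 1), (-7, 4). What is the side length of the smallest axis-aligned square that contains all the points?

The bounding box has width 16 and height 14.
An axis-aligned square enclosing the set must have side ≥ max(width, height).
So the minimum side is max(16, 14) = 16.

16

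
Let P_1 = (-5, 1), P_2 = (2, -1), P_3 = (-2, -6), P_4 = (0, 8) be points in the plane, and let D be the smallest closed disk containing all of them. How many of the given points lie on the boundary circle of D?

2

The farthest pair is P_3–P_4 with squared distance 200. The circle on this segment as diameter has centre (-1, 1) and r² = 200/4 = 50.
Check P_1: distance² to centre = 16 ≤ 50, so it lies inside.
All remaining points lie in this disk, and no smaller disk contains both endpoints, so this is the minimum enclosing circle.
The points at distance exactly r from the centre are P_3, P_4 — 2 points.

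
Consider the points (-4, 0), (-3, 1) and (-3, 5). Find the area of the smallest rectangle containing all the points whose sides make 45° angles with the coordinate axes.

12

In coordinates u = x + y, v = x − y the rectangle is axis-aligned; the map (x,y)→(u,v) scales areas by 2.
u-values: -4, -2, 2; range = 2 − (-4) = 6.
v-values: -4, -4, -8; range = -4 − (-8) = 4.
Area = (6 × 4) / 2 = 12.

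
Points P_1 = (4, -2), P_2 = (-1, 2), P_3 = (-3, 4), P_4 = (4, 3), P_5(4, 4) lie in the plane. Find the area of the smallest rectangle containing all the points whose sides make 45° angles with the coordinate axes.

45.5

In coordinates u = x + y, v = x − y the rectangle is axis-aligned; the map (x,y)→(u,v) scales areas by 2.
u-values: 2, 1, 1, 7, 8; range = 8 − 1 = 7.
v-values: 6, -3, -7, 1, 0; range = 6 − (-7) = 13.
Area = (7 × 13) / 2 = 45.5.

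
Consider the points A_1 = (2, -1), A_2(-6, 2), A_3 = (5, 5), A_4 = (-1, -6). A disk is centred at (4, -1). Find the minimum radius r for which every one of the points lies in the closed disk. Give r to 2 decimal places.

10.44

The required radius is the distance from (4, -1) to the farthest point.
Squared distances: 4, 109, 37, 50.
Maximum is 109, attained at A_2.
r = √109 ≈ 10.44.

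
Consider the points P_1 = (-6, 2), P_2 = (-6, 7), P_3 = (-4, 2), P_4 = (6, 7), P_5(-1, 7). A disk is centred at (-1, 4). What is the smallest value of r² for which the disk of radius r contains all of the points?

The required radius is the distance from (-1, 4) to the farthest point.
Squared distances: 29, 34, 13, 58, 9.
Maximum is 58, attained at P_4.

58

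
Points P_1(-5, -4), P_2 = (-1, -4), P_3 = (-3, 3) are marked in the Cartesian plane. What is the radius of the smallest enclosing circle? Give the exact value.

Side lengths²: P_1P_2² = 16, P_1P_3² = 53, P_2P_3² = 53.
Since P_2P_3² = 53 < 53 + 16 = 69, the triangle is acute, so the smallest enclosing circle is the circumcircle.
Circumcentre = (-3, -11/14), r² = 2809/196.
r = √(2809/196) = 53/14.

53/14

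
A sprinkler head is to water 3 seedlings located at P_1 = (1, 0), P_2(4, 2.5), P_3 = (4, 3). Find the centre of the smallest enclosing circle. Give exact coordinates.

(2.5, 1.5)

Side lengths²: P_1P_2² = 15.25, P_1P_3² = 18, P_2P_3² = 0.25.
Since P_1P_3² = 18 ≥ 15.25 + 0.25 = 15.5, the angle opposite P_1P_3 is not acute, so the smallest enclosing circle has P_1P_3 as diameter.
Centre = midpoint of P_1P_3 = (2.5, 1.5), r² = 18/4 = 4.5.
Centre = (2.5, 1.5).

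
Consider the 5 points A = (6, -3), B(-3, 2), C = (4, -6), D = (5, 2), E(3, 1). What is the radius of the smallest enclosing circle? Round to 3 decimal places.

The minimum enclosing circle of a finite set is fixed by two of the points (as a diameter) or three (as a circumcircle).
The minimum enclosing circle is determined by three boundary points: B, C, D.
Their circumcentre is (1, -1.5625) with r² = 28.69140625.
The farthest remaining point A is at distance² 27.06640625 ≤ 28.69140625.
r = √(28.69140625) ≈ 5.356.

5.356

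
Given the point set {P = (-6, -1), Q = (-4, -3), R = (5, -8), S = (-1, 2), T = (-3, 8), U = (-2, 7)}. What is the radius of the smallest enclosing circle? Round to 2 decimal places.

A smallest enclosing disk is always determined by at most three of the input points on its boundary.
The farthest pair is R–T with squared distance 320. The circle on this segment as diameter has centre (1, 0) and r² = 320/4 = 80.
Check P: distance² to centre = 50 ≤ 80, so it lies inside.
All remaining points lie in this disk, and no smaller disk contains both endpoints, so this is the minimum enclosing circle.
r = √80 ≈ 8.94.

8.94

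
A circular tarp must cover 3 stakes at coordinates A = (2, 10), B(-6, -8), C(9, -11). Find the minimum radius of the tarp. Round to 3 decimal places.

11.343

Side lengths²: AB² = 388, AC² = 490, BC² = 234.
Since AC² = 490 < 388 + 234 = 622, the triangle is acute, so the smallest enclosing circle is the circumcircle.
Circumcentre = (22/7, -9/7), r² = 6305/49.
r = √(6305/49) ≈ 11.343.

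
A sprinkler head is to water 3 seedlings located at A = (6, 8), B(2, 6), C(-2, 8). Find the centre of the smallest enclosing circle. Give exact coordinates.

Side lengths²: AB² = 20, AC² = 64, BC² = 20.
Since AC² = 64 ≥ 20 + 20 = 40, the angle opposite AC is not acute, so the smallest enclosing circle has AC as diameter.
Centre = midpoint of AC = (2, 8), r² = 64/4 = 16.
Centre = (2, 8).

(2, 8)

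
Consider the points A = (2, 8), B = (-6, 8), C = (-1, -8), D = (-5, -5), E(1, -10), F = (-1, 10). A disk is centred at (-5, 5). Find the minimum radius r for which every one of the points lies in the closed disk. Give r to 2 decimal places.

16.16

The required radius is the distance from (-5, 5) to the farthest point.
Squared distances: 58, 10, 185, 100, 261, 41.
Maximum is 261, attained at E.
r = √261 ≈ 16.16.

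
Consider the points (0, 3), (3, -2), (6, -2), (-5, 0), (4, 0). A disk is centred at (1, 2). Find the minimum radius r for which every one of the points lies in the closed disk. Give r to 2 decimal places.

The required radius is the distance from (1, 2) to the farthest point.
Squared distances: 2, 20, 41, 40, 13.
Maximum is 41, attained at (6, -2).
r = √41 ≈ 6.40.

6.40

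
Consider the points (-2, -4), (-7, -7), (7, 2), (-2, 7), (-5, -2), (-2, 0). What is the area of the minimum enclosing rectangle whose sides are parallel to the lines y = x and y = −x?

In coordinates u = x + y, v = x − y the rectangle is axis-aligned; the map (x,y)→(u,v) scales areas by 2.
u-values: -6, -14, 9, 5, -7, -2; range = 9 − (-14) = 23.
v-values: 2, 0, 5, -9, -3, -2; range = 5 − (-9) = 14.
Area = (23 × 14) / 2 = 161.

161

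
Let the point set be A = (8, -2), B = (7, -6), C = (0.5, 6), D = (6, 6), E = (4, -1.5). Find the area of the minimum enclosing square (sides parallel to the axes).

144

The bounding box has width 7.5 and height 12.
An axis-aligned square enclosing the set must have side ≥ max(width, height).
So the minimum side is max(7.5, 12) = 12.
Area = 12² = 144.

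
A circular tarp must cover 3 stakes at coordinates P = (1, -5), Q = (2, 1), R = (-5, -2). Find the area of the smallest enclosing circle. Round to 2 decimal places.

49.87

Side lengths²: PQ² = 37, PR² = 45, QR² = 58.
Since QR² = 58 < 45 + 37 = 82, the triangle is acute, so the smallest enclosing circle is the circumcircle.
Circumcentre = (-27/26, -41/26), r² = 5365/338.
Area = π·r² = π·5365/338 ≈ 49.87.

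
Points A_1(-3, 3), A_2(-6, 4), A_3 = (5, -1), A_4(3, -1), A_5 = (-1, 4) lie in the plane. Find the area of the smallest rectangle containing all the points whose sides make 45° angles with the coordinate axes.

48

In coordinates u = x + y, v = x − y the rectangle is axis-aligned; the map (x,y)→(u,v) scales areas by 2.
u-values: 0, -2, 4, 2, 3; range = 4 − (-2) = 6.
v-values: -6, -10, 6, 4, -5; range = 6 − (-10) = 16.
Area = (6 × 16) / 2 = 48.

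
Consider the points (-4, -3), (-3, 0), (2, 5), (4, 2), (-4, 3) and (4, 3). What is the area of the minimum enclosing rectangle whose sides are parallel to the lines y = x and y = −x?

In coordinates u = x + y, v = x − y the rectangle is axis-aligned; the map (x,y)→(u,v) scales areas by 2.
u-values: -7, -3, 7, 6, -1, 7; range = 7 − (-7) = 14.
v-values: -1, -3, -3, 2, -7, 1; range = 2 − (-7) = 9.
Area = (14 × 9) / 2 = 63.

63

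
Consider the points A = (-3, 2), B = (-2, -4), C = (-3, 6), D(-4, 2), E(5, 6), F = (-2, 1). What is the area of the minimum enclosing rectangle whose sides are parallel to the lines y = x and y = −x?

93.5

In coordinates u = x + y, v = x − y the rectangle is axis-aligned; the map (x,y)→(u,v) scales areas by 2.
u-values: -1, -6, 3, -2, 11, -1; range = 11 − (-6) = 17.
v-values: -5, 2, -9, -6, -1, -3; range = 2 − (-9) = 11.
Area = (17 × 11) / 2 = 93.5.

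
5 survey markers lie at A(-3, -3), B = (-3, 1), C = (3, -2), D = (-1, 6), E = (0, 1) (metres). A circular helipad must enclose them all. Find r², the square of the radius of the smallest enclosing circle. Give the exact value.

15725/676

A smallest enclosing disk is always determined by at most three of the input points on its boundary.
The minimum enclosing circle is determined by three boundary points: A, C, D.
Their circumcentre is (-8/13, 31/26) with r² = 15725/676.
The farthest remaining point B is at distance² 3869/676 ≤ 15725/676.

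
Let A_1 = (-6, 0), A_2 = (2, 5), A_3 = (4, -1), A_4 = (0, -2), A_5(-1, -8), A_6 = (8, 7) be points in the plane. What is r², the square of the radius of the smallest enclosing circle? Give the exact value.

7565/98

The minimum enclosing circle of a finite set is fixed by two of the points (as a diameter) or three (as a circumcircle).
The minimum enclosing circle is determined by three boundary points: A_1, A_5, A_6.
Their circumcentre is (39/14, -1/14) with r² = 7565/98.
The farthest remaining point A_2 is at distance² 2581/98 ≤ 7565/98.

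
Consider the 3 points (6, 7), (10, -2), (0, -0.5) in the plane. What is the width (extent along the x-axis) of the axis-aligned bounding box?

max x = 10, min x = 0, so width = 10.

10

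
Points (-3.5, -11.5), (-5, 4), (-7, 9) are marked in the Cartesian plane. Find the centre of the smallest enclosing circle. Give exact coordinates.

Call the three points A, B, C in the order given.
Side lengths²: AB² = 242.5, AC² = 432.5, BC² = 29.
Since AC² = 432.5 ≥ 242.5 + 29 = 271.5, the angle opposite AC is not acute, so the smallest enclosing circle has AC as diameter.
Centre = midpoint of AC = (-5.25, -1.25), r² = 432.5/4 = 108.125.
Centre = (-5.25, -1.25).

(-5.25, -1.25)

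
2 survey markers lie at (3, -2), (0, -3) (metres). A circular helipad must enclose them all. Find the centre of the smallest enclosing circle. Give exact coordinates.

(1.5, -2.5)

The smallest circle enclosing two points has them as diameter endpoints.
Centre = midpoint = (1.5, -2.5); r² = |(3, -2)−(0, -3)|²/4 = 10/4 = 2.5.
Centre = (1.5, -2.5).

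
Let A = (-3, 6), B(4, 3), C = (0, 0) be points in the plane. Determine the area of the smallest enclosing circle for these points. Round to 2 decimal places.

Side lengths²: AB² = 58, AC² = 45, BC² = 25.
Since AB² = 58 < 45 + 25 = 70, the triangle is acute, so the smallest enclosing circle is the circumcircle.
Circumcentre = (5/22, 85/22), r² = 3625/242.
Area = π·r² = π·3625/242 ≈ 47.06.

47.06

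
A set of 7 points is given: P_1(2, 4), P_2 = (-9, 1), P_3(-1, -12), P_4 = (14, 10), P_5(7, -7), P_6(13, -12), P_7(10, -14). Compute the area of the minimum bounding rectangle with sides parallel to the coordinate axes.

552

x ranges over [-9, 14], width 23.
y ranges over [-14, 10], height 24.
Area = 23 × 24 = 552.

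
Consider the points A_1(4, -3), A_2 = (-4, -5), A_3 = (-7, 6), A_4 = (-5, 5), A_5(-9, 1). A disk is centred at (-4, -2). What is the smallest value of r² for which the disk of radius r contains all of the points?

73

The required radius is the distance from (-4, -2) to the farthest point.
Squared distances: 65, 9, 73, 50, 34.
Maximum is 73, attained at A_3.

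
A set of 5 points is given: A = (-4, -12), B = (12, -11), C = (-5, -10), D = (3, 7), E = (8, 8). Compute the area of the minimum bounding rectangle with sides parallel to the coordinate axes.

340

x ranges over [-5, 12], width 17.
y ranges over [-12, 8], height 20.
Area = 17 × 20 = 340.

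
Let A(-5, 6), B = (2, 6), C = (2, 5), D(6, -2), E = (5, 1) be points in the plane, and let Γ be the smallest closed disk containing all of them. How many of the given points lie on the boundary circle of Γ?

By Welzl's lemma the MEC is supported by two points (diametrically opposite) or three points (on a circumcircle).
The farthest pair is A–D with squared distance 185. The circle on this segment as diameter has centre (0.5, 2) and r² = 185/4 = 46.25.
Check B: distance² to centre = 18.25 ≤ 46.25, so it lies inside.
All remaining points lie in this disk, and no smaller disk contains both endpoints, so this is the minimum enclosing circle.
The points at distance exactly r from the centre are A, D — 2 points.

2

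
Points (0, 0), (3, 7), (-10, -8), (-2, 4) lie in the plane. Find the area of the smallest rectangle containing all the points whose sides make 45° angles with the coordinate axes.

In coordinates u = x + y, v = x − y the rectangle is axis-aligned; the map (x,y)→(u,v) scales areas by 2.
u-values: 0, 10, -18, 2; range = 10 − (-18) = 28.
v-values: 0, -4, -2, -6; range = 0 − (-6) = 6.
Area = (28 × 6) / 2 = 84.

84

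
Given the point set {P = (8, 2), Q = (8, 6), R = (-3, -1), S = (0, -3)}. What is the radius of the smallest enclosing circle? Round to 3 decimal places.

6.519

The minimum enclosing circle of a finite set is fixed by two of the points (as a diameter) or three (as a circumcircle).
The farthest pair is Q–R with squared distance 170. The circle on this segment as diameter has centre (2.5, 2.5) and r² = 170/4 = 42.5.
Check P: distance² to centre = 30.5 ≤ 42.5, so it lies inside.
All remaining points lie in this disk, and no smaller disk contains both endpoints, so this is the minimum enclosing circle.
r = √(42.5) ≈ 6.519.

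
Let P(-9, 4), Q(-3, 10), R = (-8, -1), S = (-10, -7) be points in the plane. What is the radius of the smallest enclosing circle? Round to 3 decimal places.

9.192

A smallest enclosing disk is always determined by at most three of the input points on its boundary.
The farthest pair is Q–S with squared distance 338. The circle on this segment as diameter has centre (-6.5, 1.5) and r² = 338/4 = 84.5.
Check P: distance² to centre = 12.5 ≤ 84.5, so it lies inside.
All remaining points lie in this disk, and no smaller disk contains both endpoints, so this is the minimum enclosing circle.
r = √(84.5) ≈ 9.192.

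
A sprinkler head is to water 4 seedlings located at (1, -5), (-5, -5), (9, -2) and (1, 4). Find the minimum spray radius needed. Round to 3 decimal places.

7.170

A smallest enclosing disk is always determined by at most three of the input points on its boundary.
The minimum enclosing circle is determined by three boundary points: (-5, -5), (9, -2), (1, 4).
Their circumcentre is (23/12, -28/9) with r² = 66625/1296.
The farthest remaining point (1, -5) is at distance² 5713/1296 ≤ 66625/1296.
r = √(66625/1296) ≈ 7.170.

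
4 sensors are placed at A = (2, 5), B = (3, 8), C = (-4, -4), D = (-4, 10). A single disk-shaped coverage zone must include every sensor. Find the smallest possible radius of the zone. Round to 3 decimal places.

7.224

By Welzl's lemma the MEC is supported by two points (diametrically opposite) or three points (on a circumcircle).
The minimum enclosing circle is determined by three boundary points: B, C, D.
Their circumcentre is (-31/14, 3) with r² = 10229/196.
The farthest remaining point A is at distance² 4265/196 ≤ 10229/196.
r = √(10229/196) ≈ 7.224.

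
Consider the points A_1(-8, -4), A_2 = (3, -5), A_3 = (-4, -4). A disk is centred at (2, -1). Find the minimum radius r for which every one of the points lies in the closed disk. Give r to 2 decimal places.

The required radius is the distance from (2, -1) to the farthest point.
Squared distances: 109, 17, 45.
Maximum is 109, attained at A_1.
r = √109 ≈ 10.44.

10.44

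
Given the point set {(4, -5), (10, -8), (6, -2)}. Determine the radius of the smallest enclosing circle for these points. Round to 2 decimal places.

3.63

Call the three points A, B, C in the order given.
Side lengths²: AB² = 45, AC² = 13, BC² = 52.
Since BC² = 52 < 45 + 13 = 58, the triangle is acute, so the smallest enclosing circle is the circumcircle.
Circumcentre = (7.625, -5.25), r² = 13.203125.
r = √(13.203125) ≈ 3.63.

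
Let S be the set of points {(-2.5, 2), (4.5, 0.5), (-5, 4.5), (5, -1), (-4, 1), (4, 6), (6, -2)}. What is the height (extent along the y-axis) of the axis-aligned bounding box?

max y = 6, min y = -2, so height = 8.

8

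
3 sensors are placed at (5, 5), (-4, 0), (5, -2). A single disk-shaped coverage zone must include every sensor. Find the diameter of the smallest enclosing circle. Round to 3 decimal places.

Call the three points A, B, C in the order given.
Side lengths²: AB² = 106, AC² = 49, BC² = 85.
Since AB² = 106 < 85 + 49 = 134, the triangle is acute, so the smallest enclosing circle is the circumcircle.
Circumcentre = (19/18, 1.5), r² = 4505/162.
Diameter = 2r = 2√(4505/162) ≈ 10.547.

10.547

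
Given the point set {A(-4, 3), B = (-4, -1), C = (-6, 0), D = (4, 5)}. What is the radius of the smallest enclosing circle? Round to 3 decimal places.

The farthest pair is C–D with squared distance 125. The circle on this segment as diameter has centre (-1, 2.5) and r² = 125/4 = 31.25.
Check A: distance² to centre = 9.25 ≤ 31.25, so it lies inside.
All remaining points lie in this disk, and no smaller disk contains both endpoints, so this is the minimum enclosing circle.
r = √(31.25) ≈ 5.590.

5.590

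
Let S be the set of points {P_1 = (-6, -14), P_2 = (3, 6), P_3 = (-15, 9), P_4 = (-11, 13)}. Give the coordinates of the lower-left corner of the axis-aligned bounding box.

(-15, -14)

x-range [-15, 3], y-range [-14, 13].
The lower-left corner is (-15, -14).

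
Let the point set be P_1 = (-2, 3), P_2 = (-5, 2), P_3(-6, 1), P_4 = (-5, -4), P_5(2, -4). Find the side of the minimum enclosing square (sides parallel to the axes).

The bounding box has width 8 and height 7.
An axis-aligned square enclosing the set must have side ≥ max(width, height).
So the minimum side is max(8, 7) = 8.

8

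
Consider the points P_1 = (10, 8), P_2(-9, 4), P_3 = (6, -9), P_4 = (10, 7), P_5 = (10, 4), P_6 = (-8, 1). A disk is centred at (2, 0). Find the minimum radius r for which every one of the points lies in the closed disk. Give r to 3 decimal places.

The required radius is the distance from (2, 0) to the farthest point.
Squared distances: 128, 137, 97, 113, 80, 101.
Maximum is 137, attained at P_2.
r = √137 ≈ 11.705.

11.705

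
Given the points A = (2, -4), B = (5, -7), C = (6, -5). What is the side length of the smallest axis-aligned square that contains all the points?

4

The bounding box has width 4 and height 3.
An axis-aligned square enclosing the set must have side ≥ max(width, height).
So the minimum side is max(4, 3) = 4.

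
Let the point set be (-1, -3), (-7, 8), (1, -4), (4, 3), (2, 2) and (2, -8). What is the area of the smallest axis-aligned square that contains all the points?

256

The bounding box has width 11 and height 16.
An axis-aligned square enclosing the set must have side ≥ max(width, height).
So the minimum side is max(11, 16) = 16.
Area = 16² = 256.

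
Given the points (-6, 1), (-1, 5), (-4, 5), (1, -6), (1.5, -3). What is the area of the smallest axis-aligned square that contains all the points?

121

The bounding box has width 7.5 and height 11.
An axis-aligned square enclosing the set must have side ≥ max(width, height).
So the minimum side is max(7.5, 11) = 11.
Area = 11² = 121.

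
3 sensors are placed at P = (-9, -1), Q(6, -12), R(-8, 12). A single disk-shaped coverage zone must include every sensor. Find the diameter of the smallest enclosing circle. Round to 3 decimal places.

Side lengths²: PQ² = 346, PR² = 170, QR² = 772.
Since QR² = 772 ≥ 346 + 170 = 516, the angle opposite QR is not acute, so the smallest enclosing circle has QR as diameter.
Centre = midpoint of QR = (-1, 0), r² = 772/4 = 193.
Diameter = 2r = 2√193 ≈ 27.785.

27.785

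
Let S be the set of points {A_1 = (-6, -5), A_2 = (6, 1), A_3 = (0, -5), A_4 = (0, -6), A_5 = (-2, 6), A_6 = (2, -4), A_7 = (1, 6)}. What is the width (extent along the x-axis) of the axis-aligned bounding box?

12

max x = 6, min x = -6, so width = 12.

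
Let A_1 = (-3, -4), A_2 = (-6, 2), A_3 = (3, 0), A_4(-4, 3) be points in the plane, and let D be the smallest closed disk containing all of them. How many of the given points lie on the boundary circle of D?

The minimum enclosing circle is determined by three boundary points: A_1, A_2, A_3.
Their circumcentre is (-1.625, 0.4375) with r² = 21.58203125.
The farthest remaining point A_4 is at distance² 12.20703125 ≤ 21.58203125.
The points at distance exactly r from the centre are A_1, A_2, A_3 — 3 points.

3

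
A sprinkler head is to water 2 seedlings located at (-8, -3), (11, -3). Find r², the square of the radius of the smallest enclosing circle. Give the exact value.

90.25

The smallest circle enclosing two points has them as diameter endpoints.
Centre = midpoint = (1.5, -3); r² = |(-8, -3)−(11, -3)|²/4 = 361/4 = 90.25.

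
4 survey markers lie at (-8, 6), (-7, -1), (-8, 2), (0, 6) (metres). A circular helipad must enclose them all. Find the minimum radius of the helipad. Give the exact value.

The minimum enclosing circle is determined by three boundary points: (-8, 6), (-7, -1), (0, 6).
Their circumcentre is (-4, 3) with r² = 25.
The farthest remaining point (-8, 2) is at distance² 17 ≤ 25.
r = √25 = 5.

5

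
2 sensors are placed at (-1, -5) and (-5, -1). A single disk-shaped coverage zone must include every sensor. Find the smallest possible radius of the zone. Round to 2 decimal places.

2.83

The smallest circle enclosing two points has them as diameter endpoints.
Centre = midpoint = (-3, -3); r² = |(-1, -5)−(-5, -1)|²/4 = 32/4 = 8.
r = √8 ≈ 2.83.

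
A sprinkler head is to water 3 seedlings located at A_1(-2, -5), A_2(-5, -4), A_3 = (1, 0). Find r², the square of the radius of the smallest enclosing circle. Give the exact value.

13

Side lengths²: A_1A_2² = 10, A_1A_3² = 34, A_2A_3² = 52.
Since A_2A_3² = 52 ≥ 34 + 10 = 44, the angle opposite A_2A_3 is not acute, so the smallest enclosing circle has A_2A_3 as diameter.
Centre = midpoint of A_2A_3 = (-2, -2), r² = 52/4 = 13.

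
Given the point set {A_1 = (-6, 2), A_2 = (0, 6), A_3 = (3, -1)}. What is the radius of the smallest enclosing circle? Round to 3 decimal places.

Side lengths²: A_1A_2² = 52, A_1A_3² = 90, A_2A_3² = 58.
Since A_1A_3² = 90 < 58 + 52 = 110, the triangle is acute, so the smallest enclosing circle is the circumcircle.
Circumcentre = (-11/9, 4/3), r² = 1885/81.
r = √(1885/81) ≈ 4.824.

4.824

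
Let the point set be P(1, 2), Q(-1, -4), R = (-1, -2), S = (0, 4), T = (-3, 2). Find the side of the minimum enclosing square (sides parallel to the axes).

8

The bounding box has width 4 and height 8.
An axis-aligned square enclosing the set must have side ≥ max(width, height).
So the minimum side is max(4, 8) = 8.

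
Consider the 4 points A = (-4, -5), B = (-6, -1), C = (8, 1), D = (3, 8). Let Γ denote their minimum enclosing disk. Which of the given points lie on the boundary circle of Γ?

A, C, D

By Welzl's lemma the MEC is supported by two points (diametrically opposite) or three points (on a circumcircle).
The minimum enclosing circle is determined by three boundary points: A, C, D.
Their circumcentre is (10/19, 18/19) with r² = 20165/361.
The farthest remaining point B is at distance² 16745/361 ≤ 20165/361.
The points at distance exactly r from the centre are A, C, D — 3 points.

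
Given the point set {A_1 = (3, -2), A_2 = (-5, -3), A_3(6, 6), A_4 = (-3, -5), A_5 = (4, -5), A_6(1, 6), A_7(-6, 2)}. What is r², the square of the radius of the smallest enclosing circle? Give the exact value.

The minimum enclosing circle is determined by three boundary points: A_2, A_3, A_4.
Their circumcentre is (0.95, 0.95) with r² = 51.005.
The farthest remaining point A_7 is at distance² 49.405 ≤ 51.005.

51.005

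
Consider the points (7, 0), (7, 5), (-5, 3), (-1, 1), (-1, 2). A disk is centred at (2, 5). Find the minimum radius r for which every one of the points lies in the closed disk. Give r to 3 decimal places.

7.280

The required radius is the distance from (2, 5) to the farthest point.
Squared distances: 50, 25, 53, 25, 18.
Maximum is 53, attained at (-5, 3).
r = √53 ≈ 7.280.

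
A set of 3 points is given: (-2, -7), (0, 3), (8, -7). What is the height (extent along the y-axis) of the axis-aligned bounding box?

10

max y = 3, min y = -7, so height = 10.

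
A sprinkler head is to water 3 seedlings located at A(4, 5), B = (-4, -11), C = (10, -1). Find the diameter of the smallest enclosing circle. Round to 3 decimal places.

Side lengths²: AB² = 320, AC² = 72, BC² = 296.
Since AB² = 320 < 296 + 72 = 368, the triangle is acute, so the smallest enclosing circle is the circumcircle.
Circumcentre = (4/3, -11/3), r² = 740/9.
Diameter = 2r = 2√(740/9) ≈ 18.135.

18.135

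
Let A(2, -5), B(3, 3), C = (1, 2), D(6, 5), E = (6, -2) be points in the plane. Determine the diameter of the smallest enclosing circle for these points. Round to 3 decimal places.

A smallest enclosing disk is always determined by at most three of the input points on its boundary.
The farthest pair is A–D with squared distance 116. The circle on this segment as diameter has centre (4, 0) and r² = 116/4 = 29.
Check B: distance² to centre = 10 ≤ 29, so it lies inside.
All remaining points lie in this disk, and no smaller disk contains both endpoints, so this is the minimum enclosing circle.
Diameter = 2r = 2√29 ≈ 10.770.

10.770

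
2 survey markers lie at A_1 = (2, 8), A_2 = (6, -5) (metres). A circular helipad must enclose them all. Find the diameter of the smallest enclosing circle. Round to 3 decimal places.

The smallest circle enclosing two points has them as diameter endpoints.
Centre = midpoint = (4, 1.5); r² = |A_1A_2|²/4 = 185/4 = 46.25.
Diameter = 2r = 2√(46.25) ≈ 13.601.

13.601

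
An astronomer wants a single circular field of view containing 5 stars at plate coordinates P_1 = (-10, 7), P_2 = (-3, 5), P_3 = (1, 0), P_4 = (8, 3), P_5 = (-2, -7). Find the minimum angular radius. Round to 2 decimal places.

9.56

The minimum enclosing circle of a finite set is fixed by two of the points (as a diameter) or three (as a circumcircle).
The minimum enclosing circle is determined by three boundary points: P_1, P_4, P_5.
Their circumcentre is (-17/11, 28/11) with r² = 11050/121.
The farthest remaining point P_3 is at distance² 1568/121 ≤ 11050/121.
r = √(11050/121) ≈ 9.56.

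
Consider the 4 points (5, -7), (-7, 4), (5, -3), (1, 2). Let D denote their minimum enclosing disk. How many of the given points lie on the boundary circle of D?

2

By Welzl's lemma the MEC is supported by two points (diametrically opposite) or three points (on a circumcircle).
The farthest pair is (5, -7)–(-7, 4) with squared distance 265. The circle on this segment as diameter has centre (-1, -1.5) and r² = 265/4 = 66.25.
Check (5, -3): distance² to centre = 38.25 ≤ 66.25, so it lies inside.
All remaining points lie in this disk, and no smaller disk contains both endpoints, so this is the minimum enclosing circle.
The points at distance exactly r from the centre are (5, -7), (-7, 4) — 2 points.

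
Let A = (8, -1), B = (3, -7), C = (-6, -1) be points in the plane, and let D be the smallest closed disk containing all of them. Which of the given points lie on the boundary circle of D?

A, C

Side lengths²: AB² = 61, AC² = 196, BC² = 117.
Since AC² = 196 ≥ 117 + 61 = 178, the angle opposite AC is not acute, so the smallest enclosing circle has AC as diameter.
Centre = midpoint of AC = (1, -1), r² = 196/4 = 49.
The points at distance exactly r from the centre are A, C — 2 points.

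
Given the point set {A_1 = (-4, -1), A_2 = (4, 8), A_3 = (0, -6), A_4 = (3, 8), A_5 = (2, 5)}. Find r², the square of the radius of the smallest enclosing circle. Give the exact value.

The minimum enclosing circle of a finite set is fixed by two of the points (as a diameter) or three (as a circumcircle).
The farthest pair is A_2–A_3 with squared distance 212. The circle on this segment as diameter has centre (2, 1) and r² = 212/4 = 53.
Check A_1: distance² to centre = 40 ≤ 53, so it lies inside.
All remaining points lie in this disk, and no smaller disk contains both endpoints, so this is the minimum enclosing circle.

53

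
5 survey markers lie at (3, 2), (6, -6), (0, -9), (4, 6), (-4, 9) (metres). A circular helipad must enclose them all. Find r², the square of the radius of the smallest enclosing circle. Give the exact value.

A smallest enclosing disk is always determined by at most three of the input points on its boundary.
The minimum enclosing circle is determined by three boundary points: (6, -6), (0, -9), (-4, 9).
Their circumcentre is (-0.875, 0.25) with r² = 86.328125.
The farthest remaining point (4, 6) is at distance² 56.828125 ≤ 86.328125.

86.328125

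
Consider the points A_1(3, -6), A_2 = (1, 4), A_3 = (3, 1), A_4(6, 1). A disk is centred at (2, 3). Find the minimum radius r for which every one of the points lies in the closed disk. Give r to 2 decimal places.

9.06

The required radius is the distance from (2, 3) to the farthest point.
Squared distances: 82, 2, 5, 20.
Maximum is 82, attained at A_1.
r = √82 ≈ 9.06.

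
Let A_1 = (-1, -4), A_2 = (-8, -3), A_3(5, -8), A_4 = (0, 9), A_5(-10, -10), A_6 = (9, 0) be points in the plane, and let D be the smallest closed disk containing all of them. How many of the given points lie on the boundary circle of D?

3

A smallest enclosing disk is always determined by at most three of the input points on its boundary.
The minimum enclosing circle is determined by three boundary points: A_4, A_5, A_6.
Their circumcentre is (-119/58, -119/58) with r² = 212521/1682.
The farthest remaining point A_3 is at distance² 143153/1682 ≤ 212521/1682.
The points at distance exactly r from the centre are A_4, A_5, A_6 — 3 points.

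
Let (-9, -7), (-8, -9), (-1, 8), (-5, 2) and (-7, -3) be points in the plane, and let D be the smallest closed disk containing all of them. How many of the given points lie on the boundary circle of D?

The minimum enclosing circle of a finite set is fixed by two of the points (as a diameter) or three (as a circumcircle).
The farthest pair is (-8, -9)–(-1, 8) with squared distance 338. The circle on this segment as diameter has centre (-4.5, -0.5) and r² = 338/4 = 84.5.
Check (-9, -7): distance² to centre = 62.5 ≤ 84.5, so it lies inside.
All remaining points lie in this disk, and no smaller disk contains both endpoints, so this is the minimum enclosing circle.
The points at distance exactly r from the centre are (-8, -9), (-1, 8) — 2 points.

2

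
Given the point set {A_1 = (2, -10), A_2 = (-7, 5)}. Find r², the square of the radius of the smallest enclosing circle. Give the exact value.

76.5

The smallest circle enclosing two points has them as diameter endpoints.
Centre = midpoint = (-2.5, -2.5); r² = |A_1A_2|²/4 = 306/4 = 76.5.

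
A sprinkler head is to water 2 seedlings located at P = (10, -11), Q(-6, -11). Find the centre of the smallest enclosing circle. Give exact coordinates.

(2, -11)

The smallest circle enclosing two points has them as diameter endpoints.
Centre = midpoint = (2, -11); r² = |PQ|²/4 = 256/4 = 64.
Centre = (2, -11).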